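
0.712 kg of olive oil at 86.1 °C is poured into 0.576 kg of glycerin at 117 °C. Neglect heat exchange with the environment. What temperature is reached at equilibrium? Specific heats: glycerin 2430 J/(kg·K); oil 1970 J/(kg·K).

T_f ≈ 101.5 °C

Taking heat into each body as positive, Σ m c ΔT = 0:
0.576*2430*(T − 117) + 0.712*1970*(T − 86.1) = 0
2802.3 T = 284530
T = 284530/2802.3 ≈ 101.53 °C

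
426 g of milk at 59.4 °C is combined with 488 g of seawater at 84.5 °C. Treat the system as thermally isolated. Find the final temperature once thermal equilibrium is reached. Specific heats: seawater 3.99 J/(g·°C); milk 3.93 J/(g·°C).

T_f ≈ 72.9 °C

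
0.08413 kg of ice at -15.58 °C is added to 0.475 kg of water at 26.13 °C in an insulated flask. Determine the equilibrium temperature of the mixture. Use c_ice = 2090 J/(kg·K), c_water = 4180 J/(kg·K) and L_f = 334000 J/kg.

Conservation of energy gives ΣQ = 0:
warm ice to 0 °C: 0.08413×2090×(0 − (-15.58)) = 2739.5; melt ice: 0.08413×334000 = 28099; meltwater 0→T: 0.08413×4180×T = 351.66 T; water: 1985.5(T − 26.13)
2337.2 T = 51881 − 30839 = 21042
T ≈ 9.00 °C (positive, so assuming full melt was valid).

T_f ≈ 9.0 °C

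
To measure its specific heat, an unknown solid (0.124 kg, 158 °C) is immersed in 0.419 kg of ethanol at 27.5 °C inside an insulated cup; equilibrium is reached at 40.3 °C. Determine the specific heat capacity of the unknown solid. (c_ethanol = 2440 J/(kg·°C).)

Heat gained plus heat lost sum to zero:
0.124×c×(40.3 − 158) + 0.419×2440×(40.3 − 27.5) = 0
-14.59 c = -13086
c = -13086/-14.59 ≈ 896.6 J/(kg·°C)

c ≈ 897 J/(kg·°C)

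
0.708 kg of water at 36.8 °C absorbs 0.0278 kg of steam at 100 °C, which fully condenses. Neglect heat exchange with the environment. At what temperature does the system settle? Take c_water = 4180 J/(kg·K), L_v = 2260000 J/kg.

Net heat exchanged in the isolated system is zero:
steam→water at 100 °C releases m L_v = 0.0278×2260000 = 62828
  condensed water 100 °C→T: 116.2(T − 100)
  original water: 2959.4(T − 36.8)
3075.6 T = 62828 + 11620 + 108907 = 183356
T ≈ 59.62 °C — below 100 °C, confirming all the steam condensed.

T_f ≈ 59.6 °C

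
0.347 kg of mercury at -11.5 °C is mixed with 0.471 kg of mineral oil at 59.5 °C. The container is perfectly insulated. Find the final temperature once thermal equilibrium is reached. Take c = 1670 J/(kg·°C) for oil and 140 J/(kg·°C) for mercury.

Net heat exchanged in the isolated system is zero:
0.471*1670*(T − 59.5) + 0.347*140*(T − (-11.5)) = 0
786.57(T − 59.5) + 48.58(T − (-11.5)) = 0
835.15 T = 46242
T ≈ 55.37 °C

T_f ≈ 55.4 °C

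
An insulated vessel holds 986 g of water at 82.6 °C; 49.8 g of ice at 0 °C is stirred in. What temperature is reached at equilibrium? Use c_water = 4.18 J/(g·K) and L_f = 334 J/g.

T_f ≈ 74.8 °C

Taking heat into each body as positive, Σ m c ΔT = 0:
latent heat to melt: 49.8×334 = 16633
  meltwater 0→T: 49.8×4.18×T = 208.16 T
  water cools: 986×4.18×(T − 82.6) = 4121.5(T − 82.6)
4329.6 T = 340434 − 16633 = 323801
T ≈ 74.79 °C (positive, so assuming full melt was valid).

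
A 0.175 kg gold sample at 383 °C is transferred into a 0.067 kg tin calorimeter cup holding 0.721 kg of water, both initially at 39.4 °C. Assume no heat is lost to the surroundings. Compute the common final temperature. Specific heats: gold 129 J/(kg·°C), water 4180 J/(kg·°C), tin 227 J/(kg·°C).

T_f ≈ 41.9 °C

Conservation of energy gives ΣQ = 0:
0.175·129·(T − 383) + 0.721·4180·(T − 39.4) + 0.067·227·(T − 39.4) = 0
22.57(T − 383) + 3013.8(T − 39.4) + 15.21(T − 39.4) = 0
(22.57 + 3013.8 + 15.21) T = 22.57·383 + 3013.8·39.4 + 15.21·39.4
T ≈ 41.94 °C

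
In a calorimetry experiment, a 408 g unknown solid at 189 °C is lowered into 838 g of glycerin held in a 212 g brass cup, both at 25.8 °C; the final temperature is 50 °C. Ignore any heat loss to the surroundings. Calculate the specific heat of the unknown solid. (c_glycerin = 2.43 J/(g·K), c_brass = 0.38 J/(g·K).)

Heat gained plus heat lost sum to zero:
408·c·(50 − 189) + 838·2.43·(50 − 25.8) + 212·0.38·(50 − 25.8) = 0
-56712 c = -51229
c = -51229/-56712 ≈ 0.9033 J/(g·K)

c ≈ 0.903 J/(g·K)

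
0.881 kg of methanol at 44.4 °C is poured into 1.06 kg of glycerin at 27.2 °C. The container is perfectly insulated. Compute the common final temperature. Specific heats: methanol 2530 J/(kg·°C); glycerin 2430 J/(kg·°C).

T_f ≈ 35.2 °C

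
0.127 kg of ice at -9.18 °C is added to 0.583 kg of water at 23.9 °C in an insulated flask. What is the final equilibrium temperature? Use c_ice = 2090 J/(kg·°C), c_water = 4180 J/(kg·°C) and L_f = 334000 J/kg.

T_f ≈ 4.5 °C

Net heat exchanged in the isolated system is zero:
warm ice to 0 °C: 0.127×2090×(0 − (-9.18)) = 2436.6
  fusion: m_ice L_f = 0.127×334000 = 42418
  warm the meltwater: 530.86 T
  water cools: 0.583×4180×(T − 23.9) = 2436.9(T − 23.9)
2967.8 T = 58243 − 44855 = 13388
T ≈ 4.51 °C — above 0 °C, consistent with complete melting.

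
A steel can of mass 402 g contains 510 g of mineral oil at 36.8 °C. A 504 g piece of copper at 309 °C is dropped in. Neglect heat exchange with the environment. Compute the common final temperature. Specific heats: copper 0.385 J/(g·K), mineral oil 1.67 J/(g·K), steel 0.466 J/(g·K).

Conservation of energy gives ΣQ = 0:
504×0.385×(T − 309) + 510×1.67×(T − 36.8) + 402×0.466×(T − 36.8) = 0
1233.1 T = 98195
T ≈ 79.63 °C

T_f ≈ 79.6 °C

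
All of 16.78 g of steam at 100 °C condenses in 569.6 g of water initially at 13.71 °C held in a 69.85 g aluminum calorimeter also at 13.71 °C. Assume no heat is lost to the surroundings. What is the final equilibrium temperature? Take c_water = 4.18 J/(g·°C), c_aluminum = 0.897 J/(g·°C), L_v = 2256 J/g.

Setting the total heat transfer to zero:
condense steam: −16.78×2256 = −37856; condensate cools 100→T: 16.78×4.18×(T − 100) = 70.14(T − 100); water warms: 569.6×4.18×(T − 13.71) = 2380.9(T − 13.71); cup: 62.66(T − 13.71)
2513.7 T = 37856 + 7014 + 33502 = 78371
T ≈ 31.18 °C (< 100 °C, so full condensation is consistent).

T_f ≈ 31.2 °C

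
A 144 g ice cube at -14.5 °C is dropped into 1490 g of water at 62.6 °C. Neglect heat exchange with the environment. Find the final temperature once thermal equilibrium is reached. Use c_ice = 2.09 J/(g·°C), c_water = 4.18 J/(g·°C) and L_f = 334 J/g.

T_f ≈ 49.4 °C

Net heat exchanged in the isolated system is zero:
warm ice to 0 °C: 144·2.09·(0 − (-14.5)) = 4363.9
  fusion: m_ice L_f = 144·334 = 48096
  warm the meltwater: 601.92 T
  water cools: 1490·4.18·(T − 62.6) = 6228.2(T − 62.6)
6830.1 T = 389885 − 52460 = 337425
T ≈ 49.40 °C. Since T > 0 °C, the all-ice-melts assumption holds.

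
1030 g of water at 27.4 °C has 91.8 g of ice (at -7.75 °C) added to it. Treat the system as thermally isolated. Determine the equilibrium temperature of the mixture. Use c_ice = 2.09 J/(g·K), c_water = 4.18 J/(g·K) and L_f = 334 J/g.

T_f ≈ 18.3 °C

Taking heat into each body as positive, Σ m c ΔT = 0:
ice -7.75→0 °C: 91.8×2.09×7.75 = 1486.9
  latent heat to melt: 91.8×334 = 30661
  meltwater 0→T: 91.8×4.18×T = 383.72 T
  water cools: 1030×4.18×(T − 27.4) = 4305.4(T − 27.4)
4689.1 T = 117968 − 32148 = 85820
T ≈ 18.30 °C — above 0 °C, consistent with complete melting.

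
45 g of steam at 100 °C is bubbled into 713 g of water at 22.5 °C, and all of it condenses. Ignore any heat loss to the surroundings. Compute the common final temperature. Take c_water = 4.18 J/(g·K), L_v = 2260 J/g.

T_f ≈ 59.2 °C

Energy balance with sensible and latent terms:
latent heat released on condensation: 45×2260 = 101700
  condensate cools 100→T: 45×4.18×(T − 100) = 188.1(T − 100)
  original water: 2980.3(T − 22.5)
3168.4 T = 101700 + 18810 + 67058 = 187568
T ≈ 59.20 °C (< 100 °C, so full condensation is consistent).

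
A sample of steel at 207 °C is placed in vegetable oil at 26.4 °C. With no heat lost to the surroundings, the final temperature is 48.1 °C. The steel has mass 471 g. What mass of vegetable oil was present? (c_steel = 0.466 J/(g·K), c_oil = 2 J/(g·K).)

Heat gained plus heat lost sum to zero:
471×0.466×(48.1 − 207) + m×2×(48.1 − 26.4) = 0
43.4 m = 34876
m = 34876/43.4 ≈ 803.6 g

m ≈ 804 g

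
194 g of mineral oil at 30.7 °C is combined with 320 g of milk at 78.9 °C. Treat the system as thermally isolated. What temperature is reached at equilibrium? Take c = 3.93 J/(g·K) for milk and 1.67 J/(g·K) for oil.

T_f ≈ 69.0 °C

Set heat shed by the hot body equal to heat absorbed by the cold body:
320·3.93·(78.9 − T) = 194·1.67·(T − 30.7)
1257.6(78.9 − T) = 323.98(T − 30.7)
1581.6 T = 109171  ⇒  T ≈ 69.03 °C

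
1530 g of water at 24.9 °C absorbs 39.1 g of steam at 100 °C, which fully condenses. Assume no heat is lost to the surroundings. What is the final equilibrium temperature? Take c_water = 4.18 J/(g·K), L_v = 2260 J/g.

Energy conservation, ΣQ = 0:
condense steam: −39.1×2260 = −88366; condensed water 100 °C→T: 163.44(T − 100); original water: 6395.4(T − 24.9)
6558.8 T = 88366 + 16344 + 159245 = 263955
T ≈ 40.24 °C (< 100 °C, so full condensation is consistent).

T_f ≈ 40.2 °C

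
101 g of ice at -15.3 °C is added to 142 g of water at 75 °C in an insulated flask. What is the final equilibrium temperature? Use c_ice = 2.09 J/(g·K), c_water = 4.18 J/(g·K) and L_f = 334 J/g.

Energy conservation, ΣQ = 0:
warm ice to 0 °C: 101·2.09·(0 − (-15.3)) = 3229.7; melt ice: 101·334 = 33734; meltwater 0→T: 101·4.18·T = 422.18 T; water: 593.56(T − 75)
1015.7 T = 44517 − 36964 = 7553.3
T ≈ 7.44 °C (positive, so assuming full melt was valid).

T_f ≈ 7.4 °C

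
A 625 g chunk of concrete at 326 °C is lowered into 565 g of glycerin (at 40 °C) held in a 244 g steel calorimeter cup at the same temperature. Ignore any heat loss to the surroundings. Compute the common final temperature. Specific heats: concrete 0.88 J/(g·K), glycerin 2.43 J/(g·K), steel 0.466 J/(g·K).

T_f ≈ 117.2 °C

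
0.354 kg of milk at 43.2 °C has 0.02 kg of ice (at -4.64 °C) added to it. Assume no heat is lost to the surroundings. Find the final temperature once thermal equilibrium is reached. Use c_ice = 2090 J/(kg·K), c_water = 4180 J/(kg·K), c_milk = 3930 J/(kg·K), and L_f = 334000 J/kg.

T_f ≈ 36.1 °C

Setting the total heat transfer to zero:
warm ice to 0 °C: 0.02·2090·(0 − (-4.64)) = 193.95
  melt ice: 0.02·334000 = 6680
  warm the meltwater: 83.6 T
  milk: 1391.2(T − 43.2)
1474.8 T = 60101 − 6874 = 53227
T ≈ 36.09 °C — above 0 °C, consistent with complete melting.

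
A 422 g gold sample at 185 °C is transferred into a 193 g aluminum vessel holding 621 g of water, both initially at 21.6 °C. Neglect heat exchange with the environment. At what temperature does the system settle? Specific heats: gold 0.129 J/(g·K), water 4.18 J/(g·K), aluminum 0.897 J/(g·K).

Taking heat into each body as positive, Σ m c ΔT = 0:
422*0.129*(T − 185) + 621*4.18*(T − 21.6) + 193*0.897*(T − 21.6) = 0
2823.3 T = 69879
T ≈ 24.75 °C

T_f ≈ 24.8 °C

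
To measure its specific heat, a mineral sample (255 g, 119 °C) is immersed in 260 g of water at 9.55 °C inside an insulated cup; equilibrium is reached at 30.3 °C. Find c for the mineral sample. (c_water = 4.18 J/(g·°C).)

c ≈ 0.997 J/(g·°C)

Setting the total heat transfer to zero:
255·c·(30.3 − 119) + 260·4.18·(30.3 − 9.55) = 0
-22618 c = -22551
c = -22551/-22618 ≈ 0.997 J/(g·°C)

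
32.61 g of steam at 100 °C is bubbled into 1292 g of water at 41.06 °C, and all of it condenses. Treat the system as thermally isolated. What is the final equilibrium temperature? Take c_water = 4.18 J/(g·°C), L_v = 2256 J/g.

T_f ≈ 55.8 °C

Let T be the final temperature. ΣQ_i = 0:
latent heat released on condensation: 32.61·2256 = 73568
  condensed water 100 °C→T: 136.31(T − 100)
  original water: 5400.6(T − 41.06)
5536.9 T = 73568 + 13631 + 221747 = 308946
T ≈ 55.80 °C, under the boiling point, so the assumption holds.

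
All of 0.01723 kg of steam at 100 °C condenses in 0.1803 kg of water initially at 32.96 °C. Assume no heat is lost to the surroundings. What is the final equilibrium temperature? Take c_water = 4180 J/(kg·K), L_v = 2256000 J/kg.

T_f ≈ 85.9 °C

Conservation of energy gives ΣQ = 0:
latent heat released on condensation: 0.01723×2256000 = 38871
  condensed water 100 °C→T: 72.02(T − 100)
  water warms: 0.1803×4180×(T − 32.96) = 753.65(T − 32.96)
825.68 T = 38871 + 7202.1 + 24840 = 70913
T ≈ 85.89 °C — below 100 °C, confirming all the steam condensed.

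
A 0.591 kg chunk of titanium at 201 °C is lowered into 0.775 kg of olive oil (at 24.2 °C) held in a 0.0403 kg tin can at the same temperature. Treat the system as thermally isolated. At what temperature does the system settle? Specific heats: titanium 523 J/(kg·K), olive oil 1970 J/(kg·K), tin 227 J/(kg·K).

T_f ≈ 53.8 °C

T_f is the heat-capacity-weighted average of the initial temperatures:
T_f = (309.09*201 + 1526.8*24.2 + 9.148*24.2) / (309.09 + 1526.8 + 9.148)
    = 99296 / 1845 ≈ 53.82 °C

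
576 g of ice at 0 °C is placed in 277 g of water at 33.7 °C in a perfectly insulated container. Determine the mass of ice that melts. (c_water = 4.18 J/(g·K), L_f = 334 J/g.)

Cooling the water to 0 °C releases 277×4.18×33.7 = 39020 J.
To melt every bit of ice: 576×334 = 192384 J.
Since 39020 < 192384 J, not all the ice melts; equilibrium is at 0 °C.
m_melted×334 = 39020  ⇒  m_melted ≈ 116.8 g.

m_melted ≈ 117 g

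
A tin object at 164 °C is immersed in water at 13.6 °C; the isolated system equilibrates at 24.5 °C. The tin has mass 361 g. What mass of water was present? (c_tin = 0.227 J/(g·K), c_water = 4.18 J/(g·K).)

Net heat exchanged in the isolated system is zero:
361×0.227×(24.5 − 164) + m×4.18×(24.5 − 13.6) = 0
45.56 m = 11432
m = 11432/45.56 ≈ 250.9 g

m ≈ 251 g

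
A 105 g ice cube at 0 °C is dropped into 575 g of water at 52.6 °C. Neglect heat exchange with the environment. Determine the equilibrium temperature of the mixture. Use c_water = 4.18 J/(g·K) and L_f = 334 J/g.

T_f ≈ 32.1 °C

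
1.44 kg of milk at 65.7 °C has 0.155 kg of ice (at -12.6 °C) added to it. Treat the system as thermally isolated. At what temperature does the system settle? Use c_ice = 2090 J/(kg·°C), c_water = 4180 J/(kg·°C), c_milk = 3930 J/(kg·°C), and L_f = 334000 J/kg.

T_f ≈ 50.1 °C

Energy conservation, ΣQ = 0:
ice -12.6→0 °C: 0.155×2090×12.6 = 4081.8; fusion: m_ice L_f = 0.155×334000 = 51770; meltwater 0→T: 0.155×4180×T = 647.9 T; milk cools: 1.44×3930×(T − 65.7) = 5659.2(T − 65.7)
6307.1 T = 371809 − 55852 = 315958
T ≈ 50.10 °C (positive, so assuming full melt was valid).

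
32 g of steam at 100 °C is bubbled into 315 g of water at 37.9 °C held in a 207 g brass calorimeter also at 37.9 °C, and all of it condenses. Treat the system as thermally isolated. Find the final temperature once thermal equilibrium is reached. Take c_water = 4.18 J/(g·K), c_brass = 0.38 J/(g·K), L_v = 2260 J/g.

T_f ≈ 90.6 °C

Conservation of energy gives ΣQ = 0:
steam→water at 100 °C releases m L_v = 32×2260 = 72320
  condensed water 100 °C→T: 133.76(T − 100)
  original water: 1316.7(T − 37.9)
  brass cup: 207×0.38×(T − 37.9) = 78.66(T − 37.9)
1529.1 T = 72320 + 13376 + 52884 = 138580
T ≈ 90.63 °C, under the boiling point, so the assumption holds.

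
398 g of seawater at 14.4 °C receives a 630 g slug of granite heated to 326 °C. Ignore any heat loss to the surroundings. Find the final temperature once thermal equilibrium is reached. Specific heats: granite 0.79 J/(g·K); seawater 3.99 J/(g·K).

Net heat exchanged in the isolated system is zero:
630×0.79×(T − 326) + 398×3.99×(T − 14.4) = 0
497.7(T − 326) + 1588(T − 14.4) = 0
(497.7 + 1588) T = 497.7×326 + 1588×14.4
T = 185118/2085.7 ≈ 88.75 °C

T_f ≈ 88.8 °C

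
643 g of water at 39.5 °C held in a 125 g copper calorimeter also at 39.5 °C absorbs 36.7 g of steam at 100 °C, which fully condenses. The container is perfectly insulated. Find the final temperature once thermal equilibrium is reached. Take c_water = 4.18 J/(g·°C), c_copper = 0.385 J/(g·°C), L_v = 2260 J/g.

T_f ≈ 71.4 °C

Energy balance with sensible and latent terms:
condense steam: −36.7×2260 = −82942
  condensate cools 100→T: 36.7×4.18×(T − 100) = 153.41(T − 100)
  water warms: 643×4.18×(T − 39.5) = 2687.7(T − 39.5)
  copper cup: 125×0.385×(T − 39.5) = 48.12(T − 39.5)
2889.3 T = 82942 + 15341 + 108067 = 206349
T ≈ 71.42 °C, under the boiling point, so the assumption holds.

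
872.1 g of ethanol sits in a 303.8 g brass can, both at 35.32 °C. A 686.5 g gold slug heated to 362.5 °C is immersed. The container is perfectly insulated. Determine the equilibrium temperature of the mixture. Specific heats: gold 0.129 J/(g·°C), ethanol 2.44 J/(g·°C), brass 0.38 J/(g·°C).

T_f ≈ 47.7 °C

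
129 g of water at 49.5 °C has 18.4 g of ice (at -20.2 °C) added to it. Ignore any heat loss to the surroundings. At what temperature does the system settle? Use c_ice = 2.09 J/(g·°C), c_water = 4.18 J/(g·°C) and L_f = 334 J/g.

T_f ≈ 32.1 °C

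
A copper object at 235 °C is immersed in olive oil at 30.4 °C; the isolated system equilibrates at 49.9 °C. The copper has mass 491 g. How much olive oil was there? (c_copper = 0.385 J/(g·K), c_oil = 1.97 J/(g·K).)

|Q_copper| = |Q_oil|:
491×0.385×(235 − 49.9) = m×1.97×(49.9 − 30.4)
38.41 m = 34990  ⇒  m ≈ 910.9 g

m ≈ 911 g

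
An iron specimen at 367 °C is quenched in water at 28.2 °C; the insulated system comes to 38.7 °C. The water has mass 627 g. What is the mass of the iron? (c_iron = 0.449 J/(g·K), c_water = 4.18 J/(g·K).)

m ≈ 187 g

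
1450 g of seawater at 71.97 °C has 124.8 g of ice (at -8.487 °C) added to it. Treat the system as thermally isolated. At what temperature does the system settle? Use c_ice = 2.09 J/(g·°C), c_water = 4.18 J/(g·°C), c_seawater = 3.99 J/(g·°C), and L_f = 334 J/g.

T_f ≈ 59.1 °C

Conservation of energy gives ΣQ = 0:
ice -8.487→0 °C: 124.8·2.09·8.487 = 2213.7
  melt ice: 124.8·334 = 41683
  meltwater 0→T: 124.8·4.18·T = 521.66 T
  seawater: 5785.5(T − 71.97)
6307.2 T = 416382 − 43897 = 372486
T ≈ 59.06 °C. Since T > 0 °C, the all-ice-melts assumption holds.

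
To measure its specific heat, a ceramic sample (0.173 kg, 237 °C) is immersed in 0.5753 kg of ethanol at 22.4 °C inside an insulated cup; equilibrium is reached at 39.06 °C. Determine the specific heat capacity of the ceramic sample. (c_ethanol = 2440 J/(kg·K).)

c ≈ 683 J/(kg·K)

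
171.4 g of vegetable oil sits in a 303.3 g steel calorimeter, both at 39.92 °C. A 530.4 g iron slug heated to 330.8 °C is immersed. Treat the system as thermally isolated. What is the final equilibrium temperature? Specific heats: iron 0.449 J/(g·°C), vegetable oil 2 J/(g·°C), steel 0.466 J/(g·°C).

Let T be the final temperature. ΣQ_i = 0:
530.4·0.449·(T − 330.8) + 171.4·2·(T − 39.92) + 303.3·0.466·(T − 39.92) = 0
(238.15 + 342.8 + 141.34) T = 238.15·330.8 + 342.8·39.92 + 141.34·39.92
T = 98107 / 722.29 = 136 °C

T_f ≈ 135.8 °C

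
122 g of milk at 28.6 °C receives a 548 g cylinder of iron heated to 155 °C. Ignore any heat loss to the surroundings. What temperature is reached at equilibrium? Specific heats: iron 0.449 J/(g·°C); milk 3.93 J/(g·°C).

T_f ≈ 71.5 °C

Let T be the final temperature. ΣQ_i = 0:
548·0.449·(T − 155) + 122·3.93·(T − 28.6) = 0
725.51 T = 51851
T = 51851/725.51 ≈ 71.47 °C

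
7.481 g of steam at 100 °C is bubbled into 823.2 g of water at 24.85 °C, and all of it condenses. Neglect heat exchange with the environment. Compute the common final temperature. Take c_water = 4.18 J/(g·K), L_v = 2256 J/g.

T_f ≈ 30.4 °C

Setting the total heat transfer to zero:
latent heat released on condensation: 7.481×2256 = 16877; condensate cools 100→T: 7.481×4.18×(T − 100) = 31.27(T − 100); original water: 3441(T − 24.85)
3472.2 T = 16877 + 3127.1 + 85508 = 105512
T ≈ 30.39 °C, under the boiling point, so the assumption holds.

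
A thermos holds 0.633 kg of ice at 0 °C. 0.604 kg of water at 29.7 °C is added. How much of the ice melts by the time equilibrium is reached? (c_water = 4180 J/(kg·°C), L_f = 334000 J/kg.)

m_melted ≈ 0.225 kg

Heat available from the water dropping to 0 °C: 0.604×4180×29.7 = 74984 J.
Melting all 0.633 kg of ice would need 0.633×334000 = 211422 J.
Since 74984 < 211422 J, not all the ice melts; equilibrium is at 0 °C.
m_melt = 74984 / L_f = 0.2245 kg.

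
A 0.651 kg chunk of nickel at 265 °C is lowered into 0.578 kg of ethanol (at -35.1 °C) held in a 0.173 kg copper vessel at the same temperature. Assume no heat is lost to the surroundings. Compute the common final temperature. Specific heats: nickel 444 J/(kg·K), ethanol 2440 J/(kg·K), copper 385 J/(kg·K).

Taking heat into each body as positive, Σ m c ΔT = 0:
0.651×444×(T − 265) + 0.578×2440×(T − (-35.1)) + 0.173×385×(T − (-35.1)) = 0
1766 T = 24757
T = 24757/1766 ≈ 14.02 °C

T_f ≈ 14.0 °C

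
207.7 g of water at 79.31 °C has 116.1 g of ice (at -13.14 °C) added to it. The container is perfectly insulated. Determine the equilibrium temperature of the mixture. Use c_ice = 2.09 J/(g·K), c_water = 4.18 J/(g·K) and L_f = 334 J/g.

Energy conservation, ΣQ = 0:
ice -13.14→0 °C: 116.1·2.09·13.14 = 3188.4
  latent heat to melt: 116.1·334 = 38777
  warm the meltwater: 485.3 T
  water cools: 207.7·4.18·(T − 79.31) = 868.19(T − 79.31)
1353.5 T = 68856 − 41966 = 26890
T ≈ 19.87 °C — above 0 °C, consistent with complete melting.

T_f ≈ 19.9 °C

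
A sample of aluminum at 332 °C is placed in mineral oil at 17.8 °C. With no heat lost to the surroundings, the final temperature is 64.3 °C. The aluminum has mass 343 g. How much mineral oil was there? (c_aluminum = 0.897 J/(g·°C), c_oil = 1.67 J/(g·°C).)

Let T be the final temperature. ΣQ_i = 0:
343·0.897·(64.3 − 332) + m·1.67·(64.3 − 17.8) = 0
77.66 m = 82364
m = 82364/77.66 ≈ 1061 g

m ≈ 1060 g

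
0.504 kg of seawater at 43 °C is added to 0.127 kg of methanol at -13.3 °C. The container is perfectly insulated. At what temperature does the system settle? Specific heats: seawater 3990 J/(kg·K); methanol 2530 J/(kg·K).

Setting the total heat transfer to zero:
0.504×3990×(T − 43) + 0.127×2530×(T − (-13.3)) = 0
2011(T − 43) + 321.31(T − (-13.3)) = 0
2332.3 T = 82198
T = 82198/2332.3 ≈ 35.24 °C

T_f ≈ 35.2 °C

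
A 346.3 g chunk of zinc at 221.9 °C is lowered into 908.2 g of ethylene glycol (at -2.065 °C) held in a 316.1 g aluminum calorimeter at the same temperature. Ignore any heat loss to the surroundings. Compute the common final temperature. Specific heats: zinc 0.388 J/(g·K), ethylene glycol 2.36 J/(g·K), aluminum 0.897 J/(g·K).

Let T be the final temperature. ΣQ_i = 0:
346.3*0.388*(T − 221.9) + 908.2*2.36*(T − (-2.065)) + 316.1*0.897*(T − (-2.065)) = 0
134.36(T − 221.9) + 2143.4(T − (-2.065)) + 283.54(T − (-2.065)) = 0
(134.36 + 2143.4 + 283.54) T = 134.36*221.9 + 2143.4*(-2.065) + 283.54*(-2.065)
T = 24804 / 2561.3 = 9.68 °C

T_f ≈ 9.7 °C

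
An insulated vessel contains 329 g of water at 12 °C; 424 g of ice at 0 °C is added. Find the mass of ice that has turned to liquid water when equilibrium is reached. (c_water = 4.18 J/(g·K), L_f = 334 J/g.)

m_melted ≈ 49.4 g

Cooling the water to 0 °C releases 329·4.18·12 = 16503 J.
Melting all 424 g of ice would need 424·334 = 141616 J.
16503 J < 141616 J, so only part of the ice melts and the system sits at 0 °C.
m_melted·334 = 16503  ⇒  m_melted ≈ 49.41 g.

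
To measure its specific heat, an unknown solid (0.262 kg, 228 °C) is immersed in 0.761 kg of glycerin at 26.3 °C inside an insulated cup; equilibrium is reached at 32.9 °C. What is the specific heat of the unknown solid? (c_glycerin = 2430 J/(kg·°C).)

c ≈ 239 J/(kg·°C)

Net heat exchanged in the isolated system is zero:
0.262·c·(32.9 − 228) + 0.761·2430·(32.9 − 26.3) = 0
-51.12 c = -12205
c = -12205/-51.12 ≈ 238.8 J/(kg·°C)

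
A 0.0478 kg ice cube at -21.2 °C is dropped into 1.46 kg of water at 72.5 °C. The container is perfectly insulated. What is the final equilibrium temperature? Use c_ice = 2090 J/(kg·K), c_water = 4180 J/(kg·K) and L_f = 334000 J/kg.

T_f ≈ 67.3 °C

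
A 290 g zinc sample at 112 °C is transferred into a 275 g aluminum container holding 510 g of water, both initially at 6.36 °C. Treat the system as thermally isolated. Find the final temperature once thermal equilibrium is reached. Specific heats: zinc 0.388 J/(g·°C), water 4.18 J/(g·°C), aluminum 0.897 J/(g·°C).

T_f ≈ 11.1 °C

Net heat exchanged in the isolated system is zero:
290×0.388×(T − 112) + 510×4.18×(T − 6.36) + 275×0.897×(T − 6.36) = 0
112.52(T − 112) + 2131.8(T − 6.36) + 246.68(T − 6.36) = 0
(112.52 + 2131.8 + 246.68) T = 112.52×112 + 2131.8×6.36 + 246.68×6.36
T ≈ 11.13 °C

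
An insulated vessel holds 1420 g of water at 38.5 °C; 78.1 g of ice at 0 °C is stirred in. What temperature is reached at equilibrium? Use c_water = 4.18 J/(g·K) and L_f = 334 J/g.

T_f ≈ 32.3 °C

Heat gained plus heat lost sum to zero:
latent heat to melt: 78.1×334 = 26085; warm the meltwater: 326.46 T; water cools: 1420×4.18×(T − 38.5) = 5935.6(T − 38.5)
6262.1 T = 228521 − 26085 = 202435
T ≈ 32.33 °C — above 0 °C, consistent with complete melting.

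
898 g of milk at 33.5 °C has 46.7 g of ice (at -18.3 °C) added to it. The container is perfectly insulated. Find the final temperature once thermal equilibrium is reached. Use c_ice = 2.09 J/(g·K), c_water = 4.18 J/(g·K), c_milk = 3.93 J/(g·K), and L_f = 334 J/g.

Conservation of energy gives ΣQ = 0:
warm ice to 0 °C: 46.7×2.09×(0 − (-18.3)) = 1786.1; melt ice: 46.7×334 = 15598; meltwater 0→T: 46.7×4.18×T = 195.21 T; milk cools: 898×3.93×(T − 33.5) = 3529.1(T − 33.5)
3724.3 T = 118226 − 17384 = 100842
T ≈ 27.08 °C. Since T > 0 °C, the all-ice-melts assumption holds.

T_f ≈ 27.1 °C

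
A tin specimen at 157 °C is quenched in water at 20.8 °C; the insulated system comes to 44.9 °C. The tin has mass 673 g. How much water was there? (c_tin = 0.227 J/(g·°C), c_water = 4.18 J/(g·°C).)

Taking heat into each body as positive, Σ m c ΔT = 0:
673·0.227·(44.9 − 157) + m·4.18·(44.9 − 20.8) = 0
100.74 m = 17126
m = 17126/100.74 ≈ 170 g

m ≈ 170 g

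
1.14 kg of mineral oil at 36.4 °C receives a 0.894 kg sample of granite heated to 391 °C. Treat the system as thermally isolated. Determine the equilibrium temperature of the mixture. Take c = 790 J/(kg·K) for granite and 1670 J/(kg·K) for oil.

T_f ≈ 132.4 °C

Setting the total heat transfer to zero:
0.894·790·(T − 391) + 1.14·1670·(T − 36.4) = 0
2610.1 T = 345446
T ≈ 132.35 °C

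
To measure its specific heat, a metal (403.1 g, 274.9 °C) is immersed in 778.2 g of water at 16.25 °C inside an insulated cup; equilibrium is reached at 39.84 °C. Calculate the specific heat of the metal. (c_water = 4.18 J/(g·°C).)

c ≈ 0.81 J/(g·°C)

Heat gained plus heat lost sum to zero:
403.1·c·(39.84 − 274.9) + 778.2·4.18·(39.84 − 16.25) = 0
-94753 c = -76735
c = -76735/-94753 ≈ 0.8098 J/(g·°C)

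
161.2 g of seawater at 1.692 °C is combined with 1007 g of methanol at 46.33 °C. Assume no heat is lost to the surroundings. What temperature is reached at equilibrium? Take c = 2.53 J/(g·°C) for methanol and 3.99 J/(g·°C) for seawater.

Set heat shed by the hot body equal to heat absorbed by the cold body:
1007×2.53×(46.33 − T) = 161.2×3.99×(T − 1.692)
2547.7(46.33 − T) = 643.19(T − 1.692)
3190.9 T = 119124  ⇒  T ≈ 37.33 °C

T_f ≈ 37.3 °C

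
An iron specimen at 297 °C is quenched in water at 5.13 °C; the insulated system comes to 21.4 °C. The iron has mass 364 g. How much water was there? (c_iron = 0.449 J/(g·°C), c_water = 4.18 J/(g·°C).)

m ≈ 662 g

Taking heat into each body as positive, Σ m c ΔT = 0:
364·0.449·(21.4 − 297) + m·4.18·(21.4 − 5.13) = 0
68.01 m = 45043
m = 45043/68.01 ≈ 662.3 g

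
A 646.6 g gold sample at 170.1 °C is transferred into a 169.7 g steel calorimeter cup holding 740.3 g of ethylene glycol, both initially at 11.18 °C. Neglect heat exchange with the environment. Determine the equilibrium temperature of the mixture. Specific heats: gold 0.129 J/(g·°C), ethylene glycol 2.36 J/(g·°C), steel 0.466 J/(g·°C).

Conservation of energy gives ΣQ = 0:
646.6×0.129×(T − 170.1) + 740.3×2.36×(T − 11.18) + 169.7×0.466×(T − 11.18) = 0
83.41(T − 170.1) + 1747.1(T − 11.18) + 79.08(T − 11.18) = 0
1909.6 T = 34605
T ≈ 18.12 °C

T_f ≈ 18.1 °C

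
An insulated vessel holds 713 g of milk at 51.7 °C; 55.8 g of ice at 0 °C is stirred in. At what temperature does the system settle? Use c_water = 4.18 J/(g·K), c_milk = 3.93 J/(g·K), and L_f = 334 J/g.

T_f ≈ 41.6 °C

Conservation of energy gives ΣQ = 0:
latent heat to melt: 55.8×334 = 18637; warm the meltwater: 233.24 T; milk: 2802.1(T − 51.7)
3035.3 T = 144868 − 18637 = 126231
T ≈ 41.59 °C — above 0 °C, consistent with complete melting.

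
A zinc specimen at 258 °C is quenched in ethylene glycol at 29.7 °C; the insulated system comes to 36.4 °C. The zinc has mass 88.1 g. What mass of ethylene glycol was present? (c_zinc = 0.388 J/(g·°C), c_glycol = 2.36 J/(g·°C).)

m ≈ 479 g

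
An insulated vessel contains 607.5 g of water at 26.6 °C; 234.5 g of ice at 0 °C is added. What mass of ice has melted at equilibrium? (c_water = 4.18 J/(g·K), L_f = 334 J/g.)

Water can give up m c ΔT = 607.5·4.18·26.6 = 67547 J before reaching 0 °C.
Fully melting the ice requires m_ice L_f = 234.5·334 = 78323 J.
That's not enough to melt it all — equilibrium is at 0 °C with ice remaining.
Mass melted = 67547/334 ≈ 202.2 g.

m_melted ≈ 202 g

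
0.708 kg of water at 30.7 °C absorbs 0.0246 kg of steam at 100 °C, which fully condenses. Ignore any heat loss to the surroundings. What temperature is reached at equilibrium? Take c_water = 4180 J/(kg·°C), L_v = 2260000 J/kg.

Conservation of energy gives ΣQ = 0:
latent heat released on condensation: 0.0246×2260000 = 55596; condensed water 100 °C→T: 102.83(T − 100); original water: 2959.4(T − 30.7)
3062.3 T = 55596 + 10283 + 90855 = 156734
T ≈ 51.18 °C (< 100 °C, so full condensation is consistent).

T_f ≈ 51.2 °C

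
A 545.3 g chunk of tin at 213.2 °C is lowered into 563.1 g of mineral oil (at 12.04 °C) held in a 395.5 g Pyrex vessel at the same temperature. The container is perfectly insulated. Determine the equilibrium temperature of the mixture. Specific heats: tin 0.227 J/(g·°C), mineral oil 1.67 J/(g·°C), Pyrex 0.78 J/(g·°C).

Energy conservation, ΣQ = 0:
545.3*0.227*(T − 213.2) + 563.1*1.67*(T − 12.04) + 395.5*0.78*(T − 12.04) = 0
123.78(T − 213.2) + 940.38(T − 12.04) + 308.49(T − 12.04) = 0
(123.78 + 940.38 + 308.49) T = 123.78*213.2 + 940.38*12.04 + 308.49*12.04
T = 41427 / 1372.7 = 30.2 °C

T_f ≈ 30.2 °C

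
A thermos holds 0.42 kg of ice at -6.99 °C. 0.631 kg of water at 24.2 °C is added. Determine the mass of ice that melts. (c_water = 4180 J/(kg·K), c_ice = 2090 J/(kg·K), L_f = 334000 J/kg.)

m_melted ≈ 0.173 kg

Water can give up m c ΔT = 0.631×4180×24.2 = 63829 J before reaching 0 °C.
Of that, 0.42×2090×6.99 = 6135.8 J goes to bring the ice to 0 °C, leaving 57694 J.
Fully melting the ice requires m_ice L_f = 0.42×334000 = 140280 J.
That's not enough to melt it all — equilibrium is at 0 °C with ice remaining.
m_melted×334000 = 57694  ⇒  m_melted ≈ 0.1727 kg.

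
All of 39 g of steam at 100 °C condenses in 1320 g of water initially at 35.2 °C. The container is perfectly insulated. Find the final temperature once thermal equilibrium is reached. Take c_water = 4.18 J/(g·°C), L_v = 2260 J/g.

T_f ≈ 52.6 °C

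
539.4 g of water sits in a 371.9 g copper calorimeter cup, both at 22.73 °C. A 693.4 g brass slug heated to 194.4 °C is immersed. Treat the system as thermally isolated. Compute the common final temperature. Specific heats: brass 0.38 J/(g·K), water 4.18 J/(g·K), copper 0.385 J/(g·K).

Net heat exchanged in the isolated system is zero:
693.4·0.38·(T − 194.4) + 539.4·4.18·(T − 22.73) + 371.9·0.385·(T − 22.73) = 0
(263.49 + 2254.7 + 143.18) T = 263.49·194.4 + 2254.7·22.73 + 143.18·22.73
T ≈ 39.73 °C

T_f ≈ 39.7 °C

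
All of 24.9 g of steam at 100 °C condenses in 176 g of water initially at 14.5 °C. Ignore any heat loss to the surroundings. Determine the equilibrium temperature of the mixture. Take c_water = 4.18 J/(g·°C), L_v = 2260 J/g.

T_f ≈ 92.1 °C

Net heat exchanged in the isolated system is zero:
latent heat released on condensation: 24.9×2260 = 56274
  condensed water 100 °C→T: 104.08(T − 100)
  original water: 735.68(T − 14.5)
839.76 T = 56274 + 10408 + 10667 = 77350
T ≈ 92.11 °C — below 100 °C, confirming all the steam condensed.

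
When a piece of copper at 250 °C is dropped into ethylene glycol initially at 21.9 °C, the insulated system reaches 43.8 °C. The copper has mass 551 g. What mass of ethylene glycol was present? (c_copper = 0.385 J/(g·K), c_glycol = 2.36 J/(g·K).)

Heat lost by the copper = heat gained by the glycol:
551·0.385·(250 − 43.8) = m·2.36·(43.8 − 21.9)
51.68 m = 43742  ⇒  m ≈ 846.3 g

m ≈ 846 g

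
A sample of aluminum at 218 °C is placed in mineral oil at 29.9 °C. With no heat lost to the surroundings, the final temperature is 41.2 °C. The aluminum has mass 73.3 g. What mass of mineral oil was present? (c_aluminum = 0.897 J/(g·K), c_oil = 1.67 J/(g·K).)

m ≈ 616 g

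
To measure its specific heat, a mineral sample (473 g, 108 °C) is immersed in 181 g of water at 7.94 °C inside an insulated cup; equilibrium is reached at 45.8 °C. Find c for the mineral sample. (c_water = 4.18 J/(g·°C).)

c ≈ 0.974 J/(g·°C)

Heat lost by the mineral sample = heat gained by the water:
473·c·(108 − 45.8) = 181·4.18·(45.8 − 7.94)
29421 c = 28644  ⇒  c ≈ 0.9736 J/(g·°C)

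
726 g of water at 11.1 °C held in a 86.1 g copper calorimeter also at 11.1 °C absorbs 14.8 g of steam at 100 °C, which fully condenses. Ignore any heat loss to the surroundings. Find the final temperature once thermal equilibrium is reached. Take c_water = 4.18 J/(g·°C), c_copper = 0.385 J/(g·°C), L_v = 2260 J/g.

T_f ≈ 23.5 °C

Heat gained plus heat lost sum to zero:
latent heat released on condensation: 14.8·2260 = 33448; condensed water 100 °C→T: 61.86(T − 100); original water: 3034.7(T − 11.1); cup: 33.15(T − 11.1)
3129.7 T = 33448 + 6186.4 + 34053 = 73687
T ≈ 23.54 °C, under the boiling point, so the assumption holds.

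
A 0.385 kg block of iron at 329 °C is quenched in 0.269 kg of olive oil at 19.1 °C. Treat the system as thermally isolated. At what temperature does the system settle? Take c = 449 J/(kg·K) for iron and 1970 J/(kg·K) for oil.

T_f ≈ 95.3 °C

Taking heat into each body as positive, Σ m c ΔT = 0:
0.385*449*(T − 329) + 0.269*1970*(T − 19.1) = 0
172.87(T − 329) + 529.93(T − 19.1) = 0
702.8 T = 66994
T = 66994/702.8 ≈ 95.33 °C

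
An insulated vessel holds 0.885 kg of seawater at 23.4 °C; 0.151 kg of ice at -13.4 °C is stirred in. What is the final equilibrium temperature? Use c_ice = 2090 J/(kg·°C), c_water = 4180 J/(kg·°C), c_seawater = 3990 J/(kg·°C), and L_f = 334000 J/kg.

T_f ≈ 6.7 °C

Energy balance with sensible and latent terms:
ice -13.4→0 °C: 0.151×2090×13.4 = 4228.9
  latent heat to melt: 0.151×334000 = 50434
  meltwater 0→T: 0.151×4180×T = 631.18 T
  seawater: 3531.2(T − 23.4)
4162.3 T = 82629 − 54663 = 27966
T ≈ 6.72 °C. Since T > 0 °C, the all-ice-melts assumption holds.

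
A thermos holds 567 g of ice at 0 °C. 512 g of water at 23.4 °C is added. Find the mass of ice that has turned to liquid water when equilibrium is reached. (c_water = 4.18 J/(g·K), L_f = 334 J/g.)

Water can give up m c ΔT = 512·4.18·23.4 = 50080 J before reaching 0 °C.
Melting all 567 g of ice would need 567·334 = 189378 J.
That's not enough to melt it all — equilibrium is at 0 °C with ice remaining.
m_melt = 50080 / L_f = 149.9 g.

m_melted ≈ 150 g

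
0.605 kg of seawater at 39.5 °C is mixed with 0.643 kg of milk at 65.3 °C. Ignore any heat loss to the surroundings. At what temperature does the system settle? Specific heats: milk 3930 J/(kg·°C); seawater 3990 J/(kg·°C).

T_f ≈ 52.7 °C

Net heat exchanged in the isolated system is zero:
0.643·3930·(T − 65.3) + 0.605·3990·(T − 39.5) = 0
2527(T − 65.3) + 2413.9(T − 39.5) = 0
(2527 + 2413.9) T = 2527·65.3 + 2413.9·39.5
T = 260363 / 4940.9 = 52.7 °C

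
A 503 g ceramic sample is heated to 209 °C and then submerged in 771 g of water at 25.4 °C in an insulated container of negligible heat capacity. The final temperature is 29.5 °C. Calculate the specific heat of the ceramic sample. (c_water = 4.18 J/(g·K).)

Energy conservation, ΣQ = 0:
503·c·(29.5 − 209) + 771·4.18·(29.5 − 25.4) = 0
-90288 c = -13213
c = -13213/-90288 ≈ 0.1463 J/(g·K)

c ≈ 0.146 J/(g·K)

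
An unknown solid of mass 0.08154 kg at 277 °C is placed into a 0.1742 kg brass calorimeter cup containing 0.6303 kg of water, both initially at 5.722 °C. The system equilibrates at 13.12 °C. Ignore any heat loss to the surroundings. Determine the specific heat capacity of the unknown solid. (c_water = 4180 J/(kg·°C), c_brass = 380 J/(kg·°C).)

c ≈ 929 J/(kg·°C)

Let T be the final temperature. ΣQ_i = 0:
0.08154·c·(13.12 − 277) + 0.6303·4180·(13.12 − 5.722) + 0.1742·380·(13.12 − 5.722) = 0
-21.52 c = -19981
c = -19981/-21.52 ≈ 928.6 J/(kg·°C)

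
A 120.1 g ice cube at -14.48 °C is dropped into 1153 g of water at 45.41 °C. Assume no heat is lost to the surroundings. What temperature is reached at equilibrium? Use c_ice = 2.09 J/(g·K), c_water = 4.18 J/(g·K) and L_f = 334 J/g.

T_f ≈ 32.9 °C

Conservation of energy gives ΣQ = 0:
ice -14.48→0 °C: 120.1·2.09·14.48 = 3634.6
  melt ice: 120.1·334 = 40113
  meltwater 0→T: 120.1·4.18·T = 502.02 T
  water: 4819.5(T − 45.41)
5321.6 T = 218855 − 43748 = 175107
T ≈ 32.91 °C — above 0 °C, consistent with complete melting.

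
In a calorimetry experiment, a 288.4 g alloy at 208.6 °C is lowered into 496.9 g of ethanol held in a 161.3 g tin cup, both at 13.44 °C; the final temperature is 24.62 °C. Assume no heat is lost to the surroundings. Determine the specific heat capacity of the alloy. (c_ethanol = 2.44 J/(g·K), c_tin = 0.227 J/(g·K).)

c ≈ 0.263 J/(g·K)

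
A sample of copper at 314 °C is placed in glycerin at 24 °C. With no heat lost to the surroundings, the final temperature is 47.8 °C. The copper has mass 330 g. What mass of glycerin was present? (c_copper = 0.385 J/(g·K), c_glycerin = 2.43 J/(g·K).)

m ≈ 585 g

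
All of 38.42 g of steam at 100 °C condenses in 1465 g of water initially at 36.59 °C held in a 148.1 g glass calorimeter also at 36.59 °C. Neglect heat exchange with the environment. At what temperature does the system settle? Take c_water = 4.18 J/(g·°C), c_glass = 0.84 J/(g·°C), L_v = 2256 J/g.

T_f ≈ 51.7 °C

Sum of m c ΔT and latent-heat terms is zero:
condense steam: −38.42·2256 = −86676; condensate cools 100→T: 38.42·4.18·(T − 100) = 160.6(T − 100); original water: 6123.7(T − 36.59); glass cup: 148.1·0.84·(T − 36.59) = 124.4(T − 36.59)
6408.7 T = 86676 + 16060 + 228618 = 331353
T ≈ 51.70 °C — below 100 °C, confirming all the steam condensed.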